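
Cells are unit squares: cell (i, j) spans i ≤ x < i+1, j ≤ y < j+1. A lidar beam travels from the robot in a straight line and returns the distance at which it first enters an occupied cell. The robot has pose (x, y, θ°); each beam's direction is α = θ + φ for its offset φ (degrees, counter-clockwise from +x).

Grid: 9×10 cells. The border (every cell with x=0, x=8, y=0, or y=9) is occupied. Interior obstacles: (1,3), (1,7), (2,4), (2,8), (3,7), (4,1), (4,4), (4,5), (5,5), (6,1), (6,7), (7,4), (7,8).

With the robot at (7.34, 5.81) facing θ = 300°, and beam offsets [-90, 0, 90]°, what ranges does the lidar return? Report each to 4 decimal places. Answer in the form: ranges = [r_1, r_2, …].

beam 1: φ=-90°, α=210°
  dir = (cos 210°, sin 210°) = (-0.8660, -0.5000); from cell (7,5)
  next x-line at t=0.3926, next y-line at t=1.6200; Δt_x=1.1547, Δt_y=2.0000
    x: enter (6,5) at t=0.3926
    x: enter (5,5) at t=1.5473 ← occupied
  → r_1 = 1.5473
beam 2: φ=0°, α=300°
  dir = (cos 300°, sin 300°) = (0.5000, -0.8660); from cell (7,5)
  next x-line at t=1.3200, next y-line at t=0.9353; Δt_x=2.0000, Δt_y=1.1547
    y: enter (7,4) at t=0.9353 ← occupied
  → r_2 = 0.9353
beam 3: φ=90°, α=30°
  dir = (cos 30°, sin 30°) = (0.8660, 0.5000); from cell (7,5)
  next x-line at t=0.7621, next y-line at t=0.3800; Δt_x=1.1547, Δt_y=2.0000
    y: enter (7,6) at t=0.3800
    x: enter (8,6) at t=0.7621 ← occupied
  → r_3 = 0.7621

ranges = [1.5473, 0.9353, 0.7621]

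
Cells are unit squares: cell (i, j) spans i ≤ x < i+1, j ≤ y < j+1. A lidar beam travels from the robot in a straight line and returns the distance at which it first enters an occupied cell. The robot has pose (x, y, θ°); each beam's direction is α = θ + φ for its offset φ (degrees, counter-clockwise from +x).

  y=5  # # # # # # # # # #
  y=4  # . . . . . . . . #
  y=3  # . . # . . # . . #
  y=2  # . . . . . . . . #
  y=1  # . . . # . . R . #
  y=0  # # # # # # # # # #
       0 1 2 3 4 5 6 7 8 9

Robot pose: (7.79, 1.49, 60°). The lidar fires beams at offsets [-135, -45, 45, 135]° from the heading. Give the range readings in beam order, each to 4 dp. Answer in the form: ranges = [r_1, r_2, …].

ranges = [0.5073, 1.2527, 3.6338, 1.8932]

beam 1: φ=-135°, α=285°
  dir = (cos 285°, sin 285°) = (0.2588, -0.9659); from cell (7,1)
  next x-line at t=0.8114, next y-line at t=0.5073; Δt_x=3.8637, Δt_y=1.0353
    y: enter (7,0) at t=0.5073 ← occupied
  → r_1 = 0.5073
beam 2: φ=-45°, α=15°
  dir = (cos 15°, sin 15°) = (0.9659, 0.2588); from cell (7,1)
  next x-line at t=0.2174, next y-line at t=1.9705; Δt_x=1.0353, Δt_y=3.8637
    x: enter (8,1) at t=0.2174
    x: enter (9,1) at t=1.2527 ← occupied
  → r_2 = 1.2527
beam 3: φ=45°, α=105°
  dir = (cos 105°, sin 105°) = (-0.2588, 0.9659); from cell (7,1)
  next x-line at t=3.0523, next y-line at t=0.5280; Δt_x=3.8637, Δt_y=1.0353
    y: enter (7,2) at t=0.5280
    y: enter (7,3) at t=1.5633
    y: enter (7,4) at t=2.5985
    x: enter (6,4) at t=3.0523
    y: enter (6,5) at t=3.6338 ← occupied
  → r_3 = 3.6338
beam 4: φ=135°, α=195°
  dir = (cos 195°, sin 195°) = (-0.9659, -0.2588); from cell (7,1)
  next x-line at t=0.8179, next y-line at t=1.8932; Δt_x=1.0353, Δt_y=3.8637
    x: enter (6,1) at t=0.8179
    x: enter (5,1) at t=1.8531
    y: enter (5,0) at t=1.8932 ← occupied
  → r_4 = 1.8932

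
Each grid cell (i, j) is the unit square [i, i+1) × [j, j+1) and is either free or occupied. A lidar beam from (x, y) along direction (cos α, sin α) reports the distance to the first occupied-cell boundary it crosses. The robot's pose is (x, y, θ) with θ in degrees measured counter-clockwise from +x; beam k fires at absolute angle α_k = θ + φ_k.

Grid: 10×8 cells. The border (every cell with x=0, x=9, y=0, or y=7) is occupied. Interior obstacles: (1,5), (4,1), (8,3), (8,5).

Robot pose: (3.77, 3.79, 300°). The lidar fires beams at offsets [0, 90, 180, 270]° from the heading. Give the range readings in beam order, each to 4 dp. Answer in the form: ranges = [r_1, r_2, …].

beam 1: φ=0°, α=300°
  d=(0.5000,-0.8660)  start (3,3)  tX=0.4600 tY=0.9122  stride 1/|dx|=2.0000 1/|dy|=1.1547
    cross x-line → (4,3), t=0.4600
    cross y-line → (4,2), t=0.9122
    cross y-line → (4,1), t=2.0669 (wall)
  → r_1 = 2.0669
beam 2: φ=90°, α=30°
  d=(0.8660,0.5000)  start (3,3)  tX=0.2656 tY=0.4200  stride 1/|dx|=1.1547 1/|dy|=2.0000
    cross x-line → (4,3), t=0.2656
    cross y-line → (4,4), t=0.4200
    cross x-line → (5,4), t=1.4203
    cross y-line → (5,5), t=2.4200
    cross x-line → (6,5), t=2.5750
    cross x-line → (7,5), t=3.7297
    cross y-line → (7,6), t=4.4200
    cross x-line → (8,6), t=4.8844
    cross x-line → (9,6), t=6.0391 (wall)
  → r_2 = 6.0391
beam 3: φ=180°, α=120°
  d=(-0.5000,0.8660)  start (3,3)  tX=1.5400 tY=0.2425  stride 1/|dx|=2.0000 1/|dy|=1.1547
    cross y-line → (3,4), t=0.2425
    cross y-line → (3,5), t=1.3972
    cross x-line → (2,5), t=1.5400
    cross y-line → (2,6), t=2.5519
    cross x-line → (1,6), t=3.5400
    cross y-line → (1,7), t=3.7066 (wall)
  → r_3 = 3.7066
beam 4: φ=270°, α=210°
  d=(-0.8660,-0.5000)  start (3,3)  tX=0.8891 tY=1.5800  stride 1/|dx|=1.1547 1/|dy|=2.0000
    cross x-line → (2,3), t=0.8891
    cross y-line → (2,2), t=1.5800
    cross x-line → (1,2), t=2.0438
    cross x-line → (0,2), t=3.1985 (wall)
  → r_4 = 3.1985

ranges = [2.0669, 6.0391, 3.7066, 3.1985]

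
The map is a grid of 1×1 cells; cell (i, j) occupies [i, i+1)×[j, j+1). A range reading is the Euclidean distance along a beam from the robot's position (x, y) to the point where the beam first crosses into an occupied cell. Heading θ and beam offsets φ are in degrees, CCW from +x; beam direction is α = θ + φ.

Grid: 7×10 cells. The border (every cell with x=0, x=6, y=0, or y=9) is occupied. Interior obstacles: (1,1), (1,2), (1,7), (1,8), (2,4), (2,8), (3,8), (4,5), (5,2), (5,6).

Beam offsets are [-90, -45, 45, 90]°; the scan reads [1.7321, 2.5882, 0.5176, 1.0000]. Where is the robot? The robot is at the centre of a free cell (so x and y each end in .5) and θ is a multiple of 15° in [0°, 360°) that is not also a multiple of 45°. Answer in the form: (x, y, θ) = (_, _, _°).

The pose lattice has 30·16 = 480 candidates. Test each by forward raycasting.
  (3.5, 7.5, 30°): beam 2 = 1.9319 ≠ 2.5882 ✗
  (1.5, 5.5, 285°): beam 1 = 0.5176 ≠ 1.7321 ✗
  (4.5, 3.5, 120°): beam 2 = 1.5529 ≠ 2.5882 ✗
  …
  (3.5, 7.5, 60°): r_1=1.7321, r_2=2.5882, r_3=0.5176, r_4=1.0000 — all match ✓
No second candidate reproduces the full scan.

(x, y, θ) = (3.5, 7.5, 60°)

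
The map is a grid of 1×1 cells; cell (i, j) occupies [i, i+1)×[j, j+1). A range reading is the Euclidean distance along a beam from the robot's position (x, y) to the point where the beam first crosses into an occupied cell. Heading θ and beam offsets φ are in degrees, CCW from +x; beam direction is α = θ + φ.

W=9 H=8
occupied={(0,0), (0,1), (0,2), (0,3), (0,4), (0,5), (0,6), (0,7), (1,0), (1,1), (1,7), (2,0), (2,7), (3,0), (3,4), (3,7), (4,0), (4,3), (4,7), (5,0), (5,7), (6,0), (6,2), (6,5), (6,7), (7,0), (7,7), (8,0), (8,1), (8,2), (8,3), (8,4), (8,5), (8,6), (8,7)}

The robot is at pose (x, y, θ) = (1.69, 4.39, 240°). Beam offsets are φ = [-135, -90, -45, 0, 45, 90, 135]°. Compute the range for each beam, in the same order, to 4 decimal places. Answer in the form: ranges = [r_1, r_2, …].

ranges = [2.6660, 0.7967, 0.7143, 1.3800, 3.5096, 2.6674, 1.3562]

beam 1: φ=-135°, α=105°
  cosα=-0.2588 sinα=0.9659 | (1,4) | tMaxX 2.6660 tMaxY 0.6315 | tΔX 3.8637 tΔY 1.0353
    t=0.6315 [y] (1,5)
    t=1.6668 [y] (1,6)
    t=2.6660 [x] (0,6) — stop
  → r_1 = 2.6660
beam 2: φ=-90°, α=150°
  cosα=-0.8660 sinα=0.5000 | (1,4) | tMaxX 0.7967 tMaxY 1.2200 | tΔX 1.1547 tΔY 2.0000
    t=0.7967 [x] (0,4) — stop
  → r_2 = 0.7967
beam 3: φ=-45°, α=195°
  cosα=-0.9659 sinα=-0.2588 | (1,4) | tMaxX 0.7143 tMaxY 1.5068 | tΔX 1.0353 tΔY 3.8637
    t=0.7143 [x] (0,4) — stop
  → r_3 = 0.7143
beam 4: φ=0°, α=240°
  cosα=-0.5000 sinα=-0.8660 | (1,4) | tMaxX 1.3800 tMaxY 0.4503 | tΔX 2.0000 tΔY 1.1547
    t=0.4503 [y] (1,3)
    t=1.3800 [x] (0,3) — stop
  → r_4 = 1.3800
beam 5: φ=45°, α=285°
  cosα=0.2588 sinα=-0.9659 | (1,4) | tMaxX 1.1977 tMaxY 0.4038 | tΔX 3.8637 tΔY 1.0353
    t=0.4038 [y] (1,3)
    t=1.1977 [x] (2,3)
    t=1.4390 [y] (2,2)
    t=2.4743 [y] (2,1)
    t=3.5096 [y] (2,0) — stop
  → r_5 = 3.5096
beam 6: φ=90°, α=330°
  cosα=0.8660 sinα=-0.5000 | (1,4) | tMaxX 0.3580 tMaxY 0.7800 | tΔX 1.1547 tΔY 2.0000
    t=0.3580 [x] (2,4)
    t=0.7800 [y] (2,3)
    t=1.5127 [x] (3,3)
    t=2.6674 [x] (4,3) — stop
  → r_6 = 2.6674
beam 7: φ=135°, α=15°
  cosα=0.9659 sinα=0.2588 | (1,4) | tMaxX 0.3209 tMaxY 2.3569 | tΔX 1.0353 tΔY 3.8637
    t=0.3209 [x] (2,4)
    t=1.3562 [x] (3,4) — stop
  → r_7 = 1.3562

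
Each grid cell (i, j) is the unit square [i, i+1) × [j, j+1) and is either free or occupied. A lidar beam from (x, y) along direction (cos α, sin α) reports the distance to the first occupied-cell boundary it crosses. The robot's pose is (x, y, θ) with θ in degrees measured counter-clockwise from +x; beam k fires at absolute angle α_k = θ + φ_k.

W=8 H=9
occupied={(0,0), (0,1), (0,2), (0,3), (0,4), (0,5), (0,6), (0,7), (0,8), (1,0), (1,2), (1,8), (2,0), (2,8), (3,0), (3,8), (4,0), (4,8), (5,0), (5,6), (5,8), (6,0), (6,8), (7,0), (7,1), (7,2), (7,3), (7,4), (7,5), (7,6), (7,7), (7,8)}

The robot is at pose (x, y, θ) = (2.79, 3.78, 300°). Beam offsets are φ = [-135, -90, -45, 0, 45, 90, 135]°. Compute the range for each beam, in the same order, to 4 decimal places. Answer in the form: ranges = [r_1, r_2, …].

ranges = [1.8531, 1.5600, 2.8781, 3.2101, 4.3585, 4.8613, 4.3689]

beam 1: φ=-135°, α=165°
  cosα=-0.9659 sinα=0.2588 | (2,3) | tMaxX 0.8179 tMaxY 0.8500 | tΔX 1.0353 tΔY 3.8637
    t=0.8179 [x] (1,3)
    t=0.8500 [y] (1,4)
    t=1.8531 [x] (0,4) — stop
  → r_1 = 1.8531
beam 2: φ=-90°, α=210°
  cosα=-0.8660 sinα=-0.5000 | (2,3) | tMaxX 0.9122 tMaxY 1.5600 | tΔX 1.1547 tΔY 2.0000
    t=0.9122 [x] (1,3)
    t=1.5600 [y] (1,2) — stop
  → r_2 = 1.5600
beam 3: φ=-45°, α=255°
  cosα=-0.2588 sinα=-0.9659 | (2,3) | tMaxX 3.0523 tMaxY 0.8075 | tΔX 3.8637 tΔY 1.0353
    t=0.8075 [y] (2,2)
    t=1.8428 [y] (2,1)
    t=2.8781 [y] (2,0) — stop
  → r_3 = 2.8781
beam 4: φ=0°, α=300°
  cosα=0.5000 sinα=-0.8660 | (2,3) | tMaxX 0.4200 tMaxY 0.9007 | tΔX 2.0000 tΔY 1.1547
    t=0.4200 [x] (3,3)
    t=0.9007 [y] (3,2)
    t=2.0554 [y] (3,1)
    t=2.4200 [x] (4,1)
    t=3.2101 [y] (4,0) — stop
  → r_4 = 3.2101
beam 5: φ=45°, α=345°
  cosα=0.9659 sinα=-0.2588 | (2,3) | tMaxX 0.2174 tMaxY 3.0137 | tΔX 1.0353 tΔY 3.8637
    t=0.2174 [x] (3,3)
    t=1.2527 [x] (4,3)
    t=2.2880 [x] (5,3)
    t=3.0137 [y] (5,2)
    t=3.3232 [x] (6,2)
    t=4.3585 [x] (7,2) — stop
  → r_5 = 4.3585
beam 6: φ=90°, α=30°
  cosα=0.8660 sinα=0.5000 | (2,3) | tMaxX 0.2425 tMaxY 0.4400 | tΔX 1.1547 tΔY 2.0000
    t=0.2425 [x] (3,3)
    t=0.4400 [y] (3,4)
    t=1.3972 [x] (4,4)
    t=2.4400 [y] (4,5)
    t=2.5519 [x] (5,5)
    t=3.7066 [x] (6,5)
    t=4.4400 [y] (6,6)
    t=4.8613 [x] (7,6) — stop
  → r_6 = 4.8613
beam 7: φ=135°, α=75°
  cosα=0.2588 sinα=0.9659 | (2,3) | tMaxX 0.8114 tMaxY 0.2278 | tΔX 3.8637 tΔY 1.0353
    t=0.2278 [y] (2,4)
    t=0.8114 [x] (3,4)
    t=1.2630 [y] (3,5)
    t=2.2983 [y] (3,6)
    t=3.3336 [y] (3,7)
    t=4.3689 [y] (3,8) — stop
  → r_7 = 4.3689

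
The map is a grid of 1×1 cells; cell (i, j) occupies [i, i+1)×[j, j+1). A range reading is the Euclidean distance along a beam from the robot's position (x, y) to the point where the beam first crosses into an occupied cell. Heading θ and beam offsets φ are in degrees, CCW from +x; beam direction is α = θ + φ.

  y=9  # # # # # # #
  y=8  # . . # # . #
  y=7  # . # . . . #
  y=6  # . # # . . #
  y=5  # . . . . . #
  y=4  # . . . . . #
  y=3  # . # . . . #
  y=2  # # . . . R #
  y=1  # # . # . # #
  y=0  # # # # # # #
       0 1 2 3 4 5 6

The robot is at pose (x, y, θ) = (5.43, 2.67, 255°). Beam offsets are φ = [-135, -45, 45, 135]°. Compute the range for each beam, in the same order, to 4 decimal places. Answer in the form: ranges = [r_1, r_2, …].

beam 1: φ=-135°, α=120°
  direction (-0.5000, 0.8660); cell (5,2); t to first gridline: x 0.8600, y 0.3811 (then +2.0000 / +1.1547)
    (5,3) via y @ 0.3811
    (4,3) via x @ 0.8600
    (4,4) via y @ 1.5358
    (4,5) via y @ 2.6905
    (3,5) via x @ 2.8600
    (3,6) via y @ 3.8452  # hit
  → r_1 = 3.8452
beam 2: φ=-45°, α=210°
  direction (-0.8660, -0.5000); cell (5,2); t to first gridline: x 0.4965, y 1.3400 (then +1.1547 / +2.0000)
    (4,2) via x @ 0.4965
    (4,1) via y @ 1.3400
    (3,1) via x @ 1.6512  # hit
  → r_2 = 1.6512
beam 3: φ=45°, α=300°
  direction (0.5000, -0.8660); cell (5,2); t to first gridline: x 1.1400, y 0.7736 (then +2.0000 / +1.1547)
    (5,1) via y @ 0.7736  # hit
  → r_3 = 0.7736
beam 4: φ=135°, α=30°
  direction (0.8660, 0.5000); cell (5,2); t to first gridline: x 0.6582, y 0.6600 (then +1.1547 / +2.0000)
    (6,2) via x @ 0.6582  # hit
  → r_4 = 0.6582

ranges = [3.8452, 1.6512, 0.7736, 0.6582]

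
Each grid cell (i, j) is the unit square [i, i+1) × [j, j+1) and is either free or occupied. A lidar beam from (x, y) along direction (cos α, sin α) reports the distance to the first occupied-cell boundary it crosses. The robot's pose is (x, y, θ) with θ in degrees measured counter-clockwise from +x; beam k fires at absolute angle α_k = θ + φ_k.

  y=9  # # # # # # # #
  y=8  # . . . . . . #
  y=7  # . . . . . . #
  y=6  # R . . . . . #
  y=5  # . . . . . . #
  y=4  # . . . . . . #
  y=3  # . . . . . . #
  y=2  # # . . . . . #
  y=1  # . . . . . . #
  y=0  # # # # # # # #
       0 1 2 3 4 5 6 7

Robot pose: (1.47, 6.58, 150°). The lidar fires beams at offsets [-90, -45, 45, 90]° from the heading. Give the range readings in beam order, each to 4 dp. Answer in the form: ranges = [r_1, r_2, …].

ranges = [2.7944, 1.8159, 0.4866, 0.9400]

beam 1: φ=-90°, α=60°
  cosα=0.5000 sinα=0.8660 | (1,6) | tMaxX 1.0600 tMaxY 0.4850 | tΔX 2.0000 tΔY 1.1547
    t=0.4850 [y] (1,7)
    t=1.0600 [x] (2,7)
    t=1.6397 [y] (2,8)
    t=2.7944 [y] (2,9) — stop
  → r_1 = 2.7944
beam 2: φ=-45°, α=105°
  cosα=-0.2588 sinα=0.9659 | (1,6) | tMaxX 1.8159 tMaxY 0.4348 | tΔX 3.8637 tΔY 1.0353
    t=0.4348 [y] (1,7)
    t=1.4701 [y] (1,8)
    t=1.8159 [x] (0,8) — stop
  → r_2 = 1.8159
beam 3: φ=45°, α=195°
  cosα=-0.9659 sinα=-0.2588 | (1,6) | tMaxX 0.4866 tMaxY 2.2409 | tΔX 1.0353 tΔY 3.8637
    t=0.4866 [x] (0,6) — stop
  → r_3 = 0.4866
beam 4: φ=90°, α=240°
  cosα=-0.5000 sinα=-0.8660 | (1,6) | tMaxX 0.9400 tMaxY 0.6697 | tΔX 2.0000 tΔY 1.1547
    t=0.6697 [y] (1,5)
    t=0.9400 [x] (0,5) — stop
  → r_4 = 0.9400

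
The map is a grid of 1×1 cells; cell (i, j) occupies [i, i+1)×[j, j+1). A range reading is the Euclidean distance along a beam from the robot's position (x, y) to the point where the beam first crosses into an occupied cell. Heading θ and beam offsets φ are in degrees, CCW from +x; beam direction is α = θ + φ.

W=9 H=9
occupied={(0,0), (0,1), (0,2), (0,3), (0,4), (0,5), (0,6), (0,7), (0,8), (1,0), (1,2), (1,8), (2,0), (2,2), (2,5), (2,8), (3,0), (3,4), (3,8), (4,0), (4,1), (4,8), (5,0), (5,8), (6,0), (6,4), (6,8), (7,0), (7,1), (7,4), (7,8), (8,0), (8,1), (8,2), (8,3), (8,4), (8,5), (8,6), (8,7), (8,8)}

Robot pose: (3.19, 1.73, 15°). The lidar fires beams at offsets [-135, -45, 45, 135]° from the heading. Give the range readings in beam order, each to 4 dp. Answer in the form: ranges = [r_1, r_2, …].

ranges = [0.8429, 0.9353, 7.2400, 0.5400]

beam 1: φ=-135°, α=240°
  dir = (cos 240°, sin 240°) = (-0.5000, -0.8660); from cell (3,1)
  next x-line at t=0.3800, next y-line at t=0.8429; Δt_x=2.0000, Δt_y=1.1547
    x: enter (2,1) at t=0.3800
    y: enter (2,0) at t=0.8429 ← occupied
  → r_1 = 0.8429
beam 2: φ=-45°, α=330°
  dir = (cos 330°, sin 330°) = (0.8660, -0.5000); from cell (3,1)
  next x-line at t=0.9353, next y-line at t=1.4600; Δt_x=1.1547, Δt_y=2.0000
    x: enter (4,1) at t=0.9353 ← occupied
  → r_2 = 0.9353
beam 3: φ=45°, α=60°
  dir = (cos 60°, sin 60°) = (0.5000, 0.8660); from cell (3,1)
  next x-line at t=1.6200, next y-line at t=0.3118; Δt_x=2.0000, Δt_y=1.1547
    y: enter (3,2) at t=0.3118
    y: enter (3,3) at t=1.4665
    x: enter (4,3) at t=1.6200
    y: enter (4,4) at t=2.6212
    x: enter (5,4) at t=3.6200
    y: enter (5,5) at t=3.7759
    y: enter (5,6) at t=4.9306
    x: enter (6,6) at t=5.6200
    y: enter (6,7) at t=6.0853
    y: enter (6,8) at t=7.2400 ← occupied
  → r_3 = 7.2400
beam 4: φ=135°, α=150°
  dir = (cos 150°, sin 150°) = (-0.8660, 0.5000); from cell (3,1)
  next x-line at t=0.2194, next y-line at t=0.5400; Δt_x=1.1547, Δt_y=2.0000
    x: enter (2,1) at t=0.2194
    y: enter (2,2) at t=0.5400 ← occupied
  → r_4 = 0.5400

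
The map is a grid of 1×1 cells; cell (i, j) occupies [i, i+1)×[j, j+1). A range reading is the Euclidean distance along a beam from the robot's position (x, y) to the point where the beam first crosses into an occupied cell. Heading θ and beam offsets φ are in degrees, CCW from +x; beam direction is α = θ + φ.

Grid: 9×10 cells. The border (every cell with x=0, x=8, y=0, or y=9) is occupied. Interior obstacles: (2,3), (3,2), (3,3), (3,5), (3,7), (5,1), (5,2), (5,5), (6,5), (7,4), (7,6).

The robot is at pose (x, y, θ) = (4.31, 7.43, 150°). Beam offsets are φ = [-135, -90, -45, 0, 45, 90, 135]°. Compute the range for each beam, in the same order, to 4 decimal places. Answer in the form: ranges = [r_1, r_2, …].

ranges = [3.8202, 1.8129, 1.6254, 0.3580, 0.3209, 1.6512, 4.5863]

beam 1: φ=-135°, α=15°
  dir = (cos 15°, sin 15°) = (0.9659, 0.2588); from cell (4,7)
  next x-line at t=0.7143, next y-line at t=2.2023; Δt_x=1.0353, Δt_y=3.8637
    x: enter (5,7) at t=0.7143
    x: enter (6,7) at t=1.7496
    y: enter (6,8) at t=2.2023
    x: enter (7,8) at t=2.7849
    x: enter (8,8) at t=3.8202 ← occupied
  → r_1 = 3.8202
beam 2: φ=-90°, α=60°
  dir = (cos 60°, sin 60°) = (0.5000, 0.8660); from cell (4,7)
  next x-line at t=1.3800, next y-line at t=0.6582; Δt_x=2.0000, Δt_y=1.1547
    y: enter (4,8) at t=0.6582
    x: enter (5,8) at t=1.3800
    y: enter (5,9) at t=1.8129 ← occupied
  → r_2 = 1.8129
beam 3: φ=-45°, α=105°
  dir = (cos 105°, sin 105°) = (-0.2588, 0.9659); from cell (4,7)
  next x-line at t=1.1977, next y-line at t=0.5901; Δt_x=3.8637, Δt_y=1.0353
    y: enter (4,8) at t=0.5901
    x: enter (3,8) at t=1.1977
    y: enter (3,9) at t=1.6254 ← occupied
  → r_3 = 1.6254
beam 4: φ=0°, α=150°
  dir = (cos 150°, sin 150°) = (-0.8660, 0.5000); from cell (4,7)
  next x-line at t=0.3580, next y-line at t=1.1400; Δt_x=1.1547, Δt_y=2.0000
    x: enter (3,7) at t=0.3580 ← occupied
  → r_4 = 0.3580
beam 5: φ=45°, α=195°
  dir = (cos 195°, sin 195°) = (-0.9659, -0.2588); from cell (4,7)
  next x-line at t=0.3209, next y-line at t=1.6614; Δt_x=1.0353, Δt_y=3.8637
    x: enter (3,7) at t=0.3209 ← occupied
  → r_5 = 0.3209
beam 6: φ=90°, α=240°
  dir = (cos 240°, sin 240°) = (-0.5000, -0.8660); from cell (4,7)
  next x-line at t=0.6200, next y-line at t=0.4965; Δt_x=2.0000, Δt_y=1.1547
    y: enter (4,6) at t=0.4965
    x: enter (3,6) at t=0.6200
    y: enter (3,5) at t=1.6512 ← occupied
  → r_6 = 1.6512
beam 7: φ=135°, α=285°
  dir = (cos 285°, sin 285°) = (0.2588, -0.9659); from cell (4,7)
  next x-line at t=2.6660, next y-line at t=0.4452; Δt_x=3.8637, Δt_y=1.0353
    y: enter (4,6) at t=0.4452
    y: enter (4,5) at t=1.4804
    y: enter (4,4) at t=2.5157
    x: enter (5,4) at t=2.6660
    y: enter (5,3) at t=3.5510
    y: enter (5,2) at t=4.5863 ← occupied
  → r_7 = 4.5863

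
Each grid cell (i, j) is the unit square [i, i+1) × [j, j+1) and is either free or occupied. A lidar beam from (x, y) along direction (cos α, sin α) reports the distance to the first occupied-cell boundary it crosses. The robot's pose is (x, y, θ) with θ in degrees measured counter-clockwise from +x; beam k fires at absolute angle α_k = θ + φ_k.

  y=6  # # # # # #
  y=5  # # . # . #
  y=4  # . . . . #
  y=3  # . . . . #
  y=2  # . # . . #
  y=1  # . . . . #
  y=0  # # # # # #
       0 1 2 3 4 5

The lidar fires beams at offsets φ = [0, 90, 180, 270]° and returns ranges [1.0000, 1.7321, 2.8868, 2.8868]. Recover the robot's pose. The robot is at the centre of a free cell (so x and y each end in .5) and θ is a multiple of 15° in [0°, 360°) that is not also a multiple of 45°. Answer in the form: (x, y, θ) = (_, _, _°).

Enumerate (i+0.5, j+0.5, θ) over the 17 free cells and 16 admissible headings. For each, cast all 4 beams and compare to the given ranges.
  (1.5, 2.5, 345°): beam 1 = 0.5176 ≠ 1.0000 ✗
  (4.5, 1.5, 255°): beam 1 = 0.5176 ≠ 1.0000 ✗
  (4.5, 3.5, 330°): beam 1 = 0.5774 ≠ 1.0000 ✗
  …
  (3.5, 3.5, 240°): r_1=1.0000, r_2=1.7321, r_3=2.8868, r_4=2.8868 — all match ✓
Only this pose fits every beam.

(x, y, θ) = (3.5, 3.5, 240°)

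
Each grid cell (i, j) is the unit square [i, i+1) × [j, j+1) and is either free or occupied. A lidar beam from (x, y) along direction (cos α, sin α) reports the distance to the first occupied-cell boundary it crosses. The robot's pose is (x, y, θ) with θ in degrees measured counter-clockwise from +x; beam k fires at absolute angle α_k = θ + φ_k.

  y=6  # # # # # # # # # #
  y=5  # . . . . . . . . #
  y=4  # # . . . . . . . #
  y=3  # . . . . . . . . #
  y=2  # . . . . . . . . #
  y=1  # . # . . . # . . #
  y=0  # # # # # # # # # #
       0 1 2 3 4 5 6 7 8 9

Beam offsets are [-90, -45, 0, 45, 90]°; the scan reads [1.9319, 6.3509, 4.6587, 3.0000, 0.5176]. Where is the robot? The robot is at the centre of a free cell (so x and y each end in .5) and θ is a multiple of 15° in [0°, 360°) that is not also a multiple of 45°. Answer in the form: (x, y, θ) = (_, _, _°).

(x, y, θ) = (3.5, 1.5, 75°)

The pose lattice has 37·16 = 592 candidates. Test each by forward raycasting.
  (5.5, 3.5, 255°): beam 1 = 3.6235 ≠ 1.9319 ✗
  (2.5, 4.5, 30°): beam 1 = 4.0415 ≠ 1.9319 ✗
  (2.5, 2.5, 105°): beam 1 = 6.7293 ≠ 1.9319 ✗
  (5.5, 4.5, 210°): beam 1 = 1.7321 ≠ 1.9319 ✗
  …
  (3.5, 1.5, 75°): r_1=1.9319, r_2=6.3509, r_3=4.6587, r_4=3.0000, r_5=0.5176 — all match ✓
Only this pose fits every beam.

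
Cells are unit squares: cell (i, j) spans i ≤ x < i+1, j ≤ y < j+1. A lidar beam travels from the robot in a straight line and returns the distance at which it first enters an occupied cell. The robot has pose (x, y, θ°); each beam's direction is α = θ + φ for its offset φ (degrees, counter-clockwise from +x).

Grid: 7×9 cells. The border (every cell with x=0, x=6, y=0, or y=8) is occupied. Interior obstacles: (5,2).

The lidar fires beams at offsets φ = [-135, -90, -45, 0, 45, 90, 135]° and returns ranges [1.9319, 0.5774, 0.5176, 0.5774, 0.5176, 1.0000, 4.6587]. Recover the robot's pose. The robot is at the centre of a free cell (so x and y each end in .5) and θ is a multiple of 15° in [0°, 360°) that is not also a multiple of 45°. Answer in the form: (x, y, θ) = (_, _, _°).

Candidates: 34 free-cell centres × 16 headings = 544 poses. Raycast each; keep the one whose scan matches to 4 dp.
  (5.5, 1.5, 105°): beam 1 = 0.5774 ≠ 1.9319 ✗
  (3.5, 7.5, 150°): beam 4 = 1.0000 ≠ 0.5774 ✗
  (4.5, 1.5, 330°): beam 4 = 1.0000 ≠ 0.5774 ✗
  (5.5, 3.5, 150°): beam 1 = 0.5176 ≠ 1.9319 ✗
  …
  (5.5, 7.5, 60°): r_1=1.9319, r_2=0.5774, r_3=0.5176, r_4=0.5774, r_5=0.5176, r_6=1.0000, r_7=4.6587 — all match ✓
Unique over the lattice → pose = (5.5, 7.5, 60°).

(x, y, θ) = (5.5, 7.5, 60°)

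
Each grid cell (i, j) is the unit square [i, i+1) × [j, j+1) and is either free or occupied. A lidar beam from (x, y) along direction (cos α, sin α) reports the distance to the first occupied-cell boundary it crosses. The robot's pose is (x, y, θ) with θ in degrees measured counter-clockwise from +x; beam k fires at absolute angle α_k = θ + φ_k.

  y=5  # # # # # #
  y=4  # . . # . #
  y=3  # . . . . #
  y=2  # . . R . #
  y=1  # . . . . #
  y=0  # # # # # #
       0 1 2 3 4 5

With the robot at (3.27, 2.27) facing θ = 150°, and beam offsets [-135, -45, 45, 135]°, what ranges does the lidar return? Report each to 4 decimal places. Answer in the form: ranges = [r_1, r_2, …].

beam 1: φ=-135°, α=15°
  direction (0.9659, 0.2588); cell (3,2); t to first gridline: x 0.7558, y 2.8205 (then +1.0353 / +3.8637)
    (4,2) via x @ 0.7558
    (5,2) via x @ 1.7910  # hit
  → r_1 = 1.7910
beam 2: φ=-45°, α=105°
  direction (-0.2588, 0.9659); cell (3,2); t to first gridline: x 1.0432, y 0.7558 (then +3.8637 / +1.0353)
    (3,3) via y @ 0.7558
    (2,3) via x @ 1.0432
    (2,4) via y @ 1.7910
    (2,5) via y @ 2.8263  # hit
  → r_2 = 2.8263
beam 3: φ=45°, α=195°
  direction (-0.9659, -0.2588); cell (3,2); t to first gridline: x 0.2795, y 1.0432 (then +1.0353 / +3.8637)
    (2,2) via x @ 0.2795
    (2,1) via y @ 1.0432
    (1,1) via x @ 1.3148
    (0,1) via x @ 2.3501  # hit
  → r_3 = 2.3501
beam 4: φ=135°, α=285°
  direction (0.2588, -0.9659); cell (3,2); t to first gridline: x 2.8205, y 0.2795 (then +3.8637 / +1.0353)
    (3,1) via y @ 0.2795
    (3,0) via y @ 1.3148  # hit
  → r_4 = 1.3148

ranges = [1.7910, 2.8263, 2.3501, 1.3148]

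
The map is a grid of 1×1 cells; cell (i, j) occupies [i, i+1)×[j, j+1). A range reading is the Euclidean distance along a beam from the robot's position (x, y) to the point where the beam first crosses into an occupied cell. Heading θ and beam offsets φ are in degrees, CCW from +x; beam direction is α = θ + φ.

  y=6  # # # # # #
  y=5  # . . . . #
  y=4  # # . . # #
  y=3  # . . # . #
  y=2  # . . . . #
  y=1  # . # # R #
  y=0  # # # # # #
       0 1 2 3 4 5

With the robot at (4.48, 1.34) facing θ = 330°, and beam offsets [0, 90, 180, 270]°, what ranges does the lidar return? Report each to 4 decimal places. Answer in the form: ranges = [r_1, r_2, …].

ranges = [0.6004, 1.0400, 0.5543, 0.3926]

beam 1: φ=0°, α=330°
  d=(0.8660,-0.5000)  start (4,1)  tX=0.6004 tY=0.6800  stride 1/|dx|=1.1547 1/|dy|=2.0000
    cross x-line → (5,1), t=0.6004 (wall)
  → r_1 = 0.6004
beam 2: φ=90°, α=60°
  d=(0.5000,0.8660)  start (4,1)  tX=1.0400 tY=0.7621  stride 1/|dx|=2.0000 1/|dy|=1.1547
    cross y-line → (4,2), t=0.7621
    cross x-line → (5,2), t=1.0400 (wall)
  → r_2 = 1.0400
beam 3: φ=180°, α=150°
  d=(-0.8660,0.5000)  start (4,1)  tX=0.5543 tY=1.3200  stride 1/|dx|=1.1547 1/|dy|=2.0000
    cross x-line → (3,1), t=0.5543 (wall)
  → r_3 = 0.5543
beam 4: φ=270°, α=240°
  d=(-0.5000,-0.8660)  start (4,1)  tX=0.9600 tY=0.3926  stride 1/|dx|=2.0000 1/|dy|=1.1547
    cross y-line → (4,0), t=0.3926 (wall)
  → r_4 = 0.3926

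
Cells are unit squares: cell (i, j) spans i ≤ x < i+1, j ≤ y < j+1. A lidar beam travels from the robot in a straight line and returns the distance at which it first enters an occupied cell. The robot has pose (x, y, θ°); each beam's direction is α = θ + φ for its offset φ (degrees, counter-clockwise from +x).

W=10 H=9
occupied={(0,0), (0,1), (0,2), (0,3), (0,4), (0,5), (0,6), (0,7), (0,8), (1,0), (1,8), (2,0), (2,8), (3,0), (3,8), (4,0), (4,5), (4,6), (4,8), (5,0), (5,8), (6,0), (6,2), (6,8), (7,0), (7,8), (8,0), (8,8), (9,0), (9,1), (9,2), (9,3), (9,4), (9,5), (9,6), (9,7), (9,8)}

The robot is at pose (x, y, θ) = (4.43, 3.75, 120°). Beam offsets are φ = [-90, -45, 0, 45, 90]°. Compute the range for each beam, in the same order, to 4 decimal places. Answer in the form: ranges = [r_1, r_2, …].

ranges = [5.2770, 1.2941, 4.9075, 3.5510, 3.9606]

beam 1: φ=-90°, α=30°
  d=(0.8660,0.5000)  start (4,3)  tX=0.6582 tY=0.5000  stride 1/|dx|=1.1547 1/|dy|=2.0000
    cross y-line → (4,4), t=0.5000
    cross x-line → (5,4), t=0.6582
    cross x-line → (6,4), t=1.8129
    cross y-line → (6,5), t=2.5000
    cross x-line → (7,5), t=2.9676
    cross x-line → (8,5), t=4.1223
    cross y-line → (8,6), t=4.5000
    cross x-line → (9,6), t=5.2770 (wall)
  → r_1 = 5.2770
beam 2: φ=-45°, α=75°
  d=(0.2588,0.9659)  start (4,3)  tX=2.2023 tY=0.2588  stride 1/|dx|=3.8637 1/|dy|=1.0353
    cross y-line → (4,4), t=0.2588
    cross y-line → (4,5), t=1.2941 (wall)
  → r_2 = 1.2941
beam 3: φ=0°, α=120°
  d=(-0.5000,0.8660)  start (4,3)  tX=0.8600 tY=0.2887  stride 1/|dx|=2.0000 1/|dy|=1.1547
    cross y-line → (4,4), t=0.2887
    cross x-line → (3,4), t=0.8600
    cross y-line → (3,5), t=1.4434
    cross y-line → (3,6), t=2.5981
    cross x-line → (2,6), t=2.8600
    cross y-line → (2,7), t=3.7528
    cross x-line → (1,7), t=4.8600
    cross y-line → (1,8), t=4.9075 (wall)
  → r_3 = 4.9075
beam 4: φ=45°, α=165°
  d=(-0.9659,0.2588)  start (4,3)  tX=0.4452 tY=0.9659  stride 1/|dx|=1.0353 1/|dy|=3.8637
    cross x-line → (3,3), t=0.4452
    cross y-line → (3,4), t=0.9659
    cross x-line → (2,4), t=1.4804
    cross x-line → (1,4), t=2.5157
    cross x-line → (0,4), t=3.5510 (wall)
  → r_4 = 3.5510
beam 5: φ=90°, α=210°
  d=(-0.8660,-0.5000)  start (4,3)  tX=0.4965 tY=1.5000  stride 1/|dx|=1.1547 1/|dy|=2.0000
    cross x-line → (3,3), t=0.4965
    cross y-line → (3,2), t=1.5000
    cross x-line → (2,2), t=1.6512
    cross x-line → (1,2), t=2.8059
    cross y-line → (1,1), t=3.5000
    cross x-line → (0,1), t=3.9606 (wall)
  → r_5 = 3.9606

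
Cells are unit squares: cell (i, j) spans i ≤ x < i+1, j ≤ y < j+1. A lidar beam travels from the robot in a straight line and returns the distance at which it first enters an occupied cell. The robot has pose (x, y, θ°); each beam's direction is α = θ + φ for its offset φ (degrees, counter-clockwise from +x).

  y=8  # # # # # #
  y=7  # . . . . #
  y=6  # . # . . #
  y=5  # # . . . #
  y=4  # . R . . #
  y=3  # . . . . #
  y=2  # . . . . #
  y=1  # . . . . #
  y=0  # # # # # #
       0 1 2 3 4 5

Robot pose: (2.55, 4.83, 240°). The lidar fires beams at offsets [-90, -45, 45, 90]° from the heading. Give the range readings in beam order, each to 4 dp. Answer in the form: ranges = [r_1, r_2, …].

beam 1: φ=-90°, α=150°
  direction (-0.8660, 0.5000); cell (2,4); t to first gridline: x 0.6351, y 0.3400 (then +1.1547 / +2.0000)
    (2,5) via y @ 0.3400
    (1,5) via x @ 0.6351  # hit
  → r_1 = 0.6351
beam 2: φ=-45°, α=195°
  direction (-0.9659, -0.2588); cell (2,4); t to first gridline: x 0.5694, y 3.2069 (then +1.0353 / +3.8637)
    (1,4) via x @ 0.5694
    (0,4) via x @ 1.6047  # hit
  → r_2 = 1.6047
beam 3: φ=45°, α=285°
  direction (0.2588, -0.9659); cell (2,4); t to first gridline: x 1.7387, y 0.8593 (then +3.8637 / +1.0353)
    (2,3) via y @ 0.8593
    (3,3) via x @ 1.7387
    (3,2) via y @ 1.8946
    (3,1) via y @ 2.9298
    (3,0) via y @ 3.9651  # hit
  → r_3 = 3.9651
beam 4: φ=90°, α=330°
  direction (0.8660, -0.5000); cell (2,4); t to first gridline: x 0.5196, y 1.6600 (then +1.1547 / +2.0000)
    (3,4) via x @ 0.5196
    (3,3) via y @ 1.6600
    (4,3) via x @ 1.6743
    (5,3) via x @ 2.8290  # hit
  → r_4 = 2.8290

ranges = [0.6351, 1.6047, 3.9651, 2.8290]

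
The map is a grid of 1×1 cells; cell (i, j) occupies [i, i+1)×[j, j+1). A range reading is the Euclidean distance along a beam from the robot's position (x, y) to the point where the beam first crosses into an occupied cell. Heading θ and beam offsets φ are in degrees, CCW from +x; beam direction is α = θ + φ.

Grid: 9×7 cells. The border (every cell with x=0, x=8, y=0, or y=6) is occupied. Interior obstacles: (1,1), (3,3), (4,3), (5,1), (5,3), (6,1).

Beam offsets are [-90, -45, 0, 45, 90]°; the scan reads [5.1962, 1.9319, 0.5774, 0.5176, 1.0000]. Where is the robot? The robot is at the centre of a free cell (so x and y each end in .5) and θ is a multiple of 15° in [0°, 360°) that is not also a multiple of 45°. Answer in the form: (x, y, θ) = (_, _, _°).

Enumerate (i+0.5, j+0.5, θ) over the 29 free cells and 16 admissible headings. For each, cast all 5 beams and compare to the given ranges.
  (7.5, 1.5, 15°): beam 1 = 0.5176 ≠ 5.1962 ✗
  (2.5, 5.5, 345°): beam 1 = 3.6235 ≠ 5.1962 ✗
  (7.5, 4.5, 300°): beam 1 = 1.7321 ≠ 5.1962 ✗
  (4.5, 5.5, 120°): beam 1 = 1.0000 ≠ 5.1962 ✗
  …
  (3.5, 5.5, 60°): r_1=5.1962, r_2=1.9319, r_3=0.5774, r_4=0.5176, r_5=1.0000 — all match ✓
Only this pose fits every beam.

(x, y, θ) = (3.5, 5.5, 60°)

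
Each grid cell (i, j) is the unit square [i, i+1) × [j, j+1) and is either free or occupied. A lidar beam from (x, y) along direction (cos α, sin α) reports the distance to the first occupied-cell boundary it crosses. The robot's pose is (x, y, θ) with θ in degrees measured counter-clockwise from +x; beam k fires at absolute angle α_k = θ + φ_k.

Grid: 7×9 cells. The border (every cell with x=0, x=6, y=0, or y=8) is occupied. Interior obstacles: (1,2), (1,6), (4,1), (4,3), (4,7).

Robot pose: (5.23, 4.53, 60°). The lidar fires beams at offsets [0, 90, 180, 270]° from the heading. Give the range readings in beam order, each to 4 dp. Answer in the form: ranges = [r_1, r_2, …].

ranges = [1.5400, 3.7297, 0.6120, 0.8891]

beam 1: φ=0°, α=60°
  cosα=0.5000 sinα=0.8660 | (5,4) | tMaxX 1.5400 tMaxY 0.5427 | tΔX 2.0000 tΔY 1.1547
    t=0.5427 [y] (5,5)
    t=1.5400 [x] (6,5) — stop
  → r_1 = 1.5400
beam 2: φ=90°, α=150°
  cosα=-0.8660 sinα=0.5000 | (5,4) | tMaxX 0.2656 tMaxY 0.9400 | tΔX 1.1547 tΔY 2.0000
    t=0.2656 [x] (4,4)
    t=0.9400 [y] (4,5)
    t=1.4203 [x] (3,5)
    t=2.5750 [x] (2,5)
    t=2.9400 [y] (2,6)
    t=3.7297 [x] (1,6) — stop
  → r_2 = 3.7297
beam 3: φ=180°, α=240°
  cosα=-0.5000 sinα=-0.8660 | (5,4) | tMaxX 0.4600 tMaxY 0.6120 | tΔX 2.0000 tΔY 1.1547
    t=0.4600 [x] (4,4)
    t=0.6120 [y] (4,3) — stop
  → r_3 = 0.6120
beam 4: φ=270°, α=330°
  cosα=0.8660 sinα=-0.5000 | (5,4) | tMaxX 0.8891 tMaxY 1.0600 | tΔX 1.1547 tΔY 2.0000
    t=0.8891 [x] (6,4) — stop
  → r_4 = 0.8891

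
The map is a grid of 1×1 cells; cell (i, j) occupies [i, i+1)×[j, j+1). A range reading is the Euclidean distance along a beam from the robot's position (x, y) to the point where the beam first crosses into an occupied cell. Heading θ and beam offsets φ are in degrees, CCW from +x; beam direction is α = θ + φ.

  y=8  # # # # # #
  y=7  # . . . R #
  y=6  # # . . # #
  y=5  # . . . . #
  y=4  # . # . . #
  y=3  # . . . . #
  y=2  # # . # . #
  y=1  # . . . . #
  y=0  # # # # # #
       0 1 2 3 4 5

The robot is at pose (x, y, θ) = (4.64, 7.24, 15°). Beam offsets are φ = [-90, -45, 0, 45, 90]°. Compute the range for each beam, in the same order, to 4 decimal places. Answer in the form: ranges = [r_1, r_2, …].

ranges = [0.2485, 0.4157, 0.3727, 0.7200, 0.7868]

beam 1: φ=-90°, α=285°
  cosα=0.2588 sinα=-0.9659 | (4,7) | tMaxX 1.3909 tMaxY 0.2485 | tΔX 3.8637 tΔY 1.0353
    t=0.2485 [y] (4,6) — stop
  → r_1 = 0.2485
beam 2: φ=-45°, α=330°
  cosα=0.8660 sinα=-0.5000 | (4,7) | tMaxX 0.4157 tMaxY 0.4800 | tΔX 1.1547 tΔY 2.0000
    t=0.4157 [x] (5,7) — stop
  → r_2 = 0.4157
beam 3: φ=0°, α=15°
  cosα=0.9659 sinα=0.2588 | (4,7) | tMaxX 0.3727 tMaxY 2.9364 | tΔX 1.0353 tΔY 3.8637
    t=0.3727 [x] (5,7) — stop
  → r_3 = 0.3727
beam 4: φ=45°, α=60°
  cosα=0.5000 sinα=0.8660 | (4,7) | tMaxX 0.7200 tMaxY 0.8776 | tΔX 2.0000 tΔY 1.1547
    t=0.7200 [x] (5,7) — stop
  → r_4 = 0.7200
beam 5: φ=90°, α=105°
  cosα=-0.2588 sinα=0.9659 | (4,7) | tMaxX 2.4728 tMaxY 0.7868 | tΔX 3.8637 tΔY 1.0353
    t=0.7868 [y] (4,8) — stop
  → r_5 = 0.7868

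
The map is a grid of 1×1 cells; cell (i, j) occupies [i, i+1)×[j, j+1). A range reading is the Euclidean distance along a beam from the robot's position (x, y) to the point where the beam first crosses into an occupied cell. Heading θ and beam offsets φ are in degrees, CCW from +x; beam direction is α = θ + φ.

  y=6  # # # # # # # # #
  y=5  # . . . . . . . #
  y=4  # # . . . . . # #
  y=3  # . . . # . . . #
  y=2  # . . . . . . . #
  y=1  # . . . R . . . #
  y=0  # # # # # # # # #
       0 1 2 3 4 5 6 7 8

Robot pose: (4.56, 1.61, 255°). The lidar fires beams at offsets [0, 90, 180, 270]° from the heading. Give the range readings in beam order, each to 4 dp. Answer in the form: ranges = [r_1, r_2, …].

beam 1: φ=0°, α=255°
  d=(-0.2588,-0.9659)  start (4,1)  tX=2.1637 tY=0.6315  stride 1/|dx|=3.8637 1/|dy|=1.0353
    cross y-line → (4,0), t=0.6315 (wall)
  → r_1 = 0.6315
beam 2: φ=90°, α=345°
  d=(0.9659,-0.2588)  start (4,1)  tX=0.4555 tY=2.3569  stride 1/|dx|=1.0353 1/|dy|=3.8637
    cross x-line → (5,1), t=0.4555
    cross x-line → (6,1), t=1.4908
    cross y-line → (6,0), t=2.3569 (wall)
  → r_2 = 2.3569
beam 3: φ=180°, α=75°
  d=(0.2588,0.9659)  start (4,1)  tX=1.7000 tY=0.4038  stride 1/|dx|=3.8637 1/|dy|=1.0353
    cross y-line → (4,2), t=0.4038
    cross y-line → (4,3), t=1.4390 (wall)
  → r_3 = 1.4390
beam 4: φ=270°, α=165°
  d=(-0.9659,0.2588)  start (4,1)  tX=0.5798 tY=1.5068  stride 1/|dx|=1.0353 1/|dy|=3.8637
    cross x-line → (3,1), t=0.5798
    cross y-line → (3,2), t=1.5068
    cross x-line → (2,2), t=1.6150
    cross x-line → (1,2), t=2.6503
    cross x-line → (0,2), t=3.6856 (wall)
  → r_4 = 3.6856

ranges = [0.6315, 2.3569, 1.4390, 3.6856]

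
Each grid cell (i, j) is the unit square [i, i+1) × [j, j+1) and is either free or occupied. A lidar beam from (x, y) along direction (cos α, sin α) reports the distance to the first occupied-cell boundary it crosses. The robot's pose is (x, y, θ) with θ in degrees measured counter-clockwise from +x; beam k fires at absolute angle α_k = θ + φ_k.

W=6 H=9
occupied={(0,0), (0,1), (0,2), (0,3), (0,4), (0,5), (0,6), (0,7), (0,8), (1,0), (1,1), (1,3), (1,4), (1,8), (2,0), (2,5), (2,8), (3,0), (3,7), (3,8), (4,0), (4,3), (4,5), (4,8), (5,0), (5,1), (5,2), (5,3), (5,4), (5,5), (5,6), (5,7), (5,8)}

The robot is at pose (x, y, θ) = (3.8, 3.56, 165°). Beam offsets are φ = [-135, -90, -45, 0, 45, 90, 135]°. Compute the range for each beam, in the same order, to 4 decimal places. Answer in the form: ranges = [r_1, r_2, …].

beam 1: φ=-135°, α=30°
  dir = (cos 30°, sin 30°) = (0.8660, 0.5000); from cell (3,3)
  next x-line at t=0.2309, next y-line at t=0.8800; Δt_x=1.1547, Δt_y=2.0000
    x: enter (4,3) at t=0.2309 ← occupied
  → r_1 = 0.2309
beam 2: φ=-90°, α=75°
  dir = (cos 75°, sin 75°) = (0.2588, 0.9659); from cell (3,3)
  next x-line at t=0.7727, next y-line at t=0.4555; Δt_x=3.8637, Δt_y=1.0353
    y: enter (3,4) at t=0.4555
    x: enter (4,4) at t=0.7727
    y: enter (4,5) at t=1.4908 ← occupied
  → r_2 = 1.4908
beam 3: φ=-45°, α=120°
  dir = (cos 120°, sin 120°) = (-0.5000, 0.8660); from cell (3,3)
  next x-line at t=1.6000, next y-line at t=0.5081; Δt_x=2.0000, Δt_y=1.1547
    y: enter (3,4) at t=0.5081
    x: enter (2,4) at t=1.6000
    y: enter (2,5) at t=1.6628 ← occupied
  → r_3 = 1.6628
beam 4: φ=0°, α=165°
  dir = (cos 165°, sin 165°) = (-0.9659, 0.2588); from cell (3,3)
  next x-line at t=0.8282, next y-line at t=1.7000; Δt_x=1.0353, Δt_y=3.8637
    x: enter (2,3) at t=0.8282
    y: enter (2,4) at t=1.7000
    x: enter (1,4) at t=1.8635 ← occupied
  → r_4 = 1.8635
beam 5: φ=45°, α=210°
  dir = (cos 210°, sin 210°) = (-0.8660, -0.5000); from cell (3,3)
  next x-line at t=0.9238, next y-line at t=1.1200; Δt_x=1.1547, Δt_y=2.0000
    x: enter (2,3) at t=0.9238
    y: enter (2,2) at t=1.1200
    x: enter (1,2) at t=2.0785
    y: enter (1,1) at t=3.1200 ← occupied
  → r_5 = 3.1200
beam 6: φ=90°, α=255°
  dir = (cos 255°, sin 255°) = (-0.2588, -0.9659); from cell (3,3)
  next x-line at t=3.0910, next y-line at t=0.5798; Δt_x=3.8637, Δt_y=1.0353
    y: enter (3,2) at t=0.5798
    y: enter (3,1) at t=1.6150
    y: enter (3,0) at t=2.6503 ← occupied
  → r_6 = 2.6503
beam 7: φ=135°, α=300°
  dir = (cos 300°, sin 300°) = (0.5000, -0.8660); from cell (3,3)
  next x-line at t=0.4000, next y-line at t=0.6466; Δt_x=2.0000, Δt_y=1.1547
    x: enter (4,3) at t=0.4000 ← occupied
  → r_7 = 0.4000

ranges = [0.2309, 1.4908, 1.6628, 1.8635, 3.1200, 2.6503, 0.4000]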